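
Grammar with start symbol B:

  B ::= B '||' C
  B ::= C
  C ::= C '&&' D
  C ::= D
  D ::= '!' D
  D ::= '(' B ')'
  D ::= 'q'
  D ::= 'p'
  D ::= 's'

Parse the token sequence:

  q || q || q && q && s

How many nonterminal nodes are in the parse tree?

13

[B [B [B [C [D q]]] || [C [D q]]] || [C [C [C [D q]] && [D q]] && [D s]]]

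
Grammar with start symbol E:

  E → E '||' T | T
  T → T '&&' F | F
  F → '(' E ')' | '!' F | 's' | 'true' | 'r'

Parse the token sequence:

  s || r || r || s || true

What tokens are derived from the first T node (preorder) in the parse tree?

s

[E [E [E [E [E [T [F s]]] || [T [F r]]] || [T [F r]]] || [T [F s]]] || [T [F true]]]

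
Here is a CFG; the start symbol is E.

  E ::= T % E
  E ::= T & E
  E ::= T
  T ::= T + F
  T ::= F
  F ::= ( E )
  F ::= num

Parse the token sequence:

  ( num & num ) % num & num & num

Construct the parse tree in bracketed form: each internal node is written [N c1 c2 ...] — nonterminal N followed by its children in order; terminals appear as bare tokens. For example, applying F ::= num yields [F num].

[E [T [F ( [E [T [F num]] & [E [T [F num]]]] )]] % [E [T [F num]] & [E [T [F num]] & [E [T [F num]]]]]]

E
T % E
F % E
( E ) % E
( T & E ) % E
( F & E ) % E
( num & E ) % E
( num & T ) % E
( num & F ) % E
( num & num ) % E
( num & num ) % T & E
( num & num ) % F & E
( num & num ) % num & E
( num & num ) % num & T & E
( num & num ) % num & F & E
( num & num ) % num & num & E
( num & num ) % num & num & T
( num & num ) % num & num & F
( num & num ) % num & num & num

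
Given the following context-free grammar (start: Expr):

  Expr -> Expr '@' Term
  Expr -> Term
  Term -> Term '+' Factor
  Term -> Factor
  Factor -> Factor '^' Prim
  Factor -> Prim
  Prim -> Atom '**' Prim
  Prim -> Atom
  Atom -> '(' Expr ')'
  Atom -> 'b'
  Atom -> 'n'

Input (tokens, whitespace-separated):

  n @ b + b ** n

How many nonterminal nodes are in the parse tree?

16

[Expr [Expr [Term [Factor [Prim [Atom n]]]]] @ [Term [Term [Factor [Prim [Atom b]]]] + [Factor [Prim [Atom b] ** [Prim [Atom n]]]]]]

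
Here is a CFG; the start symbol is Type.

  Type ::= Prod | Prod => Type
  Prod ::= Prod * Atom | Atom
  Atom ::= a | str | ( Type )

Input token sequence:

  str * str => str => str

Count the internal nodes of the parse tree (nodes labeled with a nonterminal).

11

[Type [Prod [Prod [Atom str]] * [Atom str]] => [Type [Prod [Atom str]] => [Type [Prod [Atom str]]]]]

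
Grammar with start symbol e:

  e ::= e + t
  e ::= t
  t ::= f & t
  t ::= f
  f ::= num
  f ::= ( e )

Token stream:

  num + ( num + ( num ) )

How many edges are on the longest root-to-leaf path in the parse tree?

[e [e [t [f num]]] + [t [f ( [e [e [t [f num]]] + [t [f ( [e [t [f num]]] )]]] )]]]

9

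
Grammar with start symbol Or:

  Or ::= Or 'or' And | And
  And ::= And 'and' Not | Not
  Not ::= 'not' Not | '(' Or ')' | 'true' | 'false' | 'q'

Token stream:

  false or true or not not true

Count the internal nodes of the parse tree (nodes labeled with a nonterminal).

[Or [Or [Or [And [Not false]]] or [And [Not true]]] or [And [Not not [Not not [Not true]]]]]

11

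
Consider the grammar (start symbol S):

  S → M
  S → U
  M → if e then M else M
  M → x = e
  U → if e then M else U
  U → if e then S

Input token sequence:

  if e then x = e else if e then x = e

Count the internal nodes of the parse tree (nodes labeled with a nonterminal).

[S [U if e then [M x = e] else [U if e then [S [M x = e]]]]]

6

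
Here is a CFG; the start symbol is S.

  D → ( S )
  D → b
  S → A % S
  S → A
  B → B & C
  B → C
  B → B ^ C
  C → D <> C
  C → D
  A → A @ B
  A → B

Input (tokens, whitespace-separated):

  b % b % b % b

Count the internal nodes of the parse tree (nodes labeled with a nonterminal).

20

[S [A [B [C [D b]]]] % [S [A [B [C [D b]]]] % [S [A [B [C [D b]]]] % [S [A [B [C [D b]]]]]]]]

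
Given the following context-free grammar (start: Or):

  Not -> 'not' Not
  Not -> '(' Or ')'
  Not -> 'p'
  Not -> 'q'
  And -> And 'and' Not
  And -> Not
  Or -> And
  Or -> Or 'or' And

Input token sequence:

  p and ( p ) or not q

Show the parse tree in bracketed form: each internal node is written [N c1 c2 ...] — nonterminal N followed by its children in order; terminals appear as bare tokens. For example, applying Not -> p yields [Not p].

[Or [Or [And [And [Not p]] and [Not ( [Or [And [Not p]]] )]]] or [And [Not not [Not q]]]]

Or
Or or And
And or And
And and Not or And
Not and Not or And
p and Not or And
p and ( Or ) or And
p and ( And ) or And
p and ( Not ) or And
p and ( p ) or And
p and ( p ) or Not
p and ( p ) or not Not
p and ( p ) or not q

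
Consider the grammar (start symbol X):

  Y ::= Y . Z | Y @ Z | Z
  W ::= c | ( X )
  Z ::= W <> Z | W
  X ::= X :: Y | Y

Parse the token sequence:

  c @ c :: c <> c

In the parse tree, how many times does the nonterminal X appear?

2

[X [X [Y [Y [Z [W c]]] @ [Z [W c]]]] :: [Y [Z [W c] <> [Z [W c]]]]]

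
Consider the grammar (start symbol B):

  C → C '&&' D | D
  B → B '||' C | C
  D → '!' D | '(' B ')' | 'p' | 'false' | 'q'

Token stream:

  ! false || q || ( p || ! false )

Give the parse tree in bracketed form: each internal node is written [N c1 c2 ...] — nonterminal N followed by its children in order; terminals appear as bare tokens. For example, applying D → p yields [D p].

B
B || C
B || C || C
C || C || C
D || C || C
! D || C || C
! false || C || C
! false || D || C
! false || q || C
! false || q || D
! false || q || ( B )
! false || q || ( B || C )
! false || q || ( C || C )
! false || q || ( D || C )
! false || q || ( p || C )
! false || q || ( p || D )
! false || q || ( p || ! D )
! false || q || ( p || ! false )

[B [B [B [C [D ! [D false]]]] || [C [D q]]] || [C [D ( [B [B [C [D p]]] || [C [D ! [D false]]]] )]]]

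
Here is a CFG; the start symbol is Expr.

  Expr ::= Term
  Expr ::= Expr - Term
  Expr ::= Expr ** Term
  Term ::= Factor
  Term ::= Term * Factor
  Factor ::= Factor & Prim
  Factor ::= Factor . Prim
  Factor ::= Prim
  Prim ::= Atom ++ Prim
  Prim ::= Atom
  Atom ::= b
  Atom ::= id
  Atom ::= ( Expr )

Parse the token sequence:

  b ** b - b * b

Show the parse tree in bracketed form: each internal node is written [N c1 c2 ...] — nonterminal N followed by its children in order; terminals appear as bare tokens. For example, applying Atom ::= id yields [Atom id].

[Expr [Expr [Expr [Term [Factor [Prim [Atom b]]]]] ** [Term [Factor [Prim [Atom b]]]]] - [Term [Term [Factor [Prim [Atom b]]]] * [Factor [Prim [Atom b]]]]]

Expr
Expr - Term
Expr ** Term - Term
Term ** Term - Term
Factor ** Term - Term
Prim ** Term - Term
Atom ** Term - Term
b ** Term - Term
b ** Factor - Term
b ** Prim - Term
b ** Atom - Term
b ** b - Term
b ** b - Term * Factor
b ** b - Factor * Factor
b ** b - Prim * Factor
b ** b - Atom * Factor
b ** b - b * Factor
b ** b - b * Prim
b ** b - b * Atom
b ** b - b * b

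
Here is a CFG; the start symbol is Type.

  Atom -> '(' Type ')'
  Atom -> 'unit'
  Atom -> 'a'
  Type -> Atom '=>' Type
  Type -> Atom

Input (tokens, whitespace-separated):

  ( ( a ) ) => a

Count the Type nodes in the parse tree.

4

[Type [Atom ( [Type [Atom ( [Type [Atom a]] )]] )] => [Type [Atom a]]]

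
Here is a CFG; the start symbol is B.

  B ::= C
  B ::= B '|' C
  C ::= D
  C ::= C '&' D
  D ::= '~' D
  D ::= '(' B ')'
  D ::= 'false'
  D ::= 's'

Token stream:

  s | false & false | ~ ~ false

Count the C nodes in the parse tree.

4

[B [B [B [C [D s]]] | [C [C [D false]] & [D false]]] | [C [D ~ [D ~ [D false]]]]]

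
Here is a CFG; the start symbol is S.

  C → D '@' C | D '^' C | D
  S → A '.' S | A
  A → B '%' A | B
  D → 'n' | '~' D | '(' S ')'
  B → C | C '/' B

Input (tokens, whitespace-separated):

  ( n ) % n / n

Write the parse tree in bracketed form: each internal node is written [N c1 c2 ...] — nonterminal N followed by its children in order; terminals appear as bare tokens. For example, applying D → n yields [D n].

S
A
B % A
C % A
D % A
( S ) % A
( A ) % A
( B ) % A
( C ) % A
( D ) % A
( n ) % A
( n ) % B
( n ) % C / B
( n ) % D / B
( n ) % n / B
( n ) % n / C
( n ) % n / D
( n ) % n / n

[S [A [B [C [D ( [S [A [B [C [D n]]]]] )]]] % [A [B [C [D n]] / [B [C [D n]]]]]]]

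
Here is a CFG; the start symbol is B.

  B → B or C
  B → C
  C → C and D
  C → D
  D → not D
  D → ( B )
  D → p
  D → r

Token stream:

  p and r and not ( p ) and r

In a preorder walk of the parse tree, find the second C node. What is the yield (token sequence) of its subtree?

p and r and not ( p )

[B [C [C [C [C [D p]] and [D r]] and [D not [D ( [B [C [D p]]] )]]] and [D r]]]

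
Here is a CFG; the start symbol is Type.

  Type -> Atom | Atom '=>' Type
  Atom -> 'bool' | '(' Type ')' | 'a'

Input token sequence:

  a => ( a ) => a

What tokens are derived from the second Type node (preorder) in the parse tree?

( a ) => a

[Type [Atom a] => [Type [Atom ( [Type [Atom a]] )] => [Type [Atom a]]]]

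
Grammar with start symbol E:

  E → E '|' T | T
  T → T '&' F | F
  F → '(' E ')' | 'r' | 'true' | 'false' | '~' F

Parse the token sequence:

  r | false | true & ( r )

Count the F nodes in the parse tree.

5

[E [E [E [T [F r]]] | [T [F false]]] | [T [T [F true]] & [F ( [E [T [F r]]] )]]]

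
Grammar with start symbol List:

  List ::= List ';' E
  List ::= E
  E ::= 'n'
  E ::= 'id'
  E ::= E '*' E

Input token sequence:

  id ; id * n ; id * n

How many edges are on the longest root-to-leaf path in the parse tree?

4

[List [List [List [E id]] ; [E [E id] * [E n]]] ; [E [E id] * [E n]]]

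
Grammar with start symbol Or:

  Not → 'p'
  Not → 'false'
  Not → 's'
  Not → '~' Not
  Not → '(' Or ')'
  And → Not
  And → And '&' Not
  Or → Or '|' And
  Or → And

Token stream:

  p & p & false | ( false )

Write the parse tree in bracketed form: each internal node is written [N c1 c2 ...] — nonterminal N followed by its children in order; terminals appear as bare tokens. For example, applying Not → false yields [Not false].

Or
Or | And
And | And
And & Not | And
And & Not & Not | And
Not & Not & Not | And
p & Not & Not | And
p & p & Not | And
p & p & false | And
p & p & false | Not
p & p & false | ( Or )
p & p & false | ( And )
p & p & false | ( Not )
p & p & false | ( false )

[Or [Or [And [And [And [Not p]] & [Not p]] & [Not false]]] | [And [Not ( [Or [And [Not false]]] )]]]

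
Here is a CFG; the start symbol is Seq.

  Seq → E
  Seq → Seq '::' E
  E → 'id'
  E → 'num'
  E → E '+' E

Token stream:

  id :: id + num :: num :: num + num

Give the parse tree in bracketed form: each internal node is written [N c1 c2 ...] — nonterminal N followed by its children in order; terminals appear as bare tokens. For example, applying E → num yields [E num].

[Seq [Seq [Seq [Seq [E id]] :: [E [E id] + [E num]]] :: [E num]] :: [E [E num] + [E num]]]

Seq
Seq :: E
Seq :: E :: E
Seq :: E :: E :: E
E :: E :: E :: E
id :: E :: E :: E
id :: E + E :: E :: E
id :: id + E :: E :: E
id :: id + num :: E :: E
id :: id + num :: num :: E
id :: id + num :: num :: E + E
id :: id + num :: num :: num + E
id :: id + num :: num :: num + num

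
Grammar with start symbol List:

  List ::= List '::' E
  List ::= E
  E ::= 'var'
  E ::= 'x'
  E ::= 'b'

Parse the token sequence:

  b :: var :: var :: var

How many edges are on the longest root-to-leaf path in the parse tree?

5

[List [List [List [List [E b]] :: [E var]] :: [E var]] :: [E var]]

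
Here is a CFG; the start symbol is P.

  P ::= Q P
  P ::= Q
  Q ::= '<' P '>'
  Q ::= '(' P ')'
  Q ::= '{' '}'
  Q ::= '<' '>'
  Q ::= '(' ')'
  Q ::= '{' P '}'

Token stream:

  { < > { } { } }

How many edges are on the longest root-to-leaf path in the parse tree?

[P [Q { [P [Q < >] [P [Q { }] [P [Q { }]]]] }]]

6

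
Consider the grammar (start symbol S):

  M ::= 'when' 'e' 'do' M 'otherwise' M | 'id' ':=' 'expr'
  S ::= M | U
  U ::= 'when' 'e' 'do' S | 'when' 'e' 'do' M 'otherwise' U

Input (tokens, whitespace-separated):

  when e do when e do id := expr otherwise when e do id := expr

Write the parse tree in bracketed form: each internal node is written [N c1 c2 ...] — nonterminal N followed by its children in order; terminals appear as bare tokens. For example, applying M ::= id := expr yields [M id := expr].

[S [U when e do [S [U when e do [M id := expr] otherwise [U when e do [S [M id := expr]]]]]]]

S
U
when e do S
when e do U
when e do when e do M otherwise U
when e do when e do id := expr otherwise U
when e do when e do id := expr otherwise when e do S
when e do when e do id := expr otherwise when e do M
when e do when e do id := expr otherwise when e do id := expr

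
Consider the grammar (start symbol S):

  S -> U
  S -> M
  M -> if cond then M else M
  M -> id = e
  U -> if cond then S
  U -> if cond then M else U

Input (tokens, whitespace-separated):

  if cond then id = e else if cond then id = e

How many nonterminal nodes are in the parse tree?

[S [U if cond then [M id = e] else [U if cond then [S [M id = e]]]]]

6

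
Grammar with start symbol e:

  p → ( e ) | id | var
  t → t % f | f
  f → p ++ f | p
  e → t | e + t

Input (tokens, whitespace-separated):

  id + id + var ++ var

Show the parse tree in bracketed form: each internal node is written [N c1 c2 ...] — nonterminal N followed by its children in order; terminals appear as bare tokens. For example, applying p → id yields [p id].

[e [e [e [t [f [p id]]]] + [t [f [p id]]]] + [t [f [p var] ++ [f [p var]]]]]

e
e + t
e + t + t
t + t + t
f + t + t
p + t + t
id + t + t
id + f + t
id + p + t
id + id + t
id + id + f
id + id + p ++ f
id + id + var ++ f
id + id + var ++ p
id + id + var ++ var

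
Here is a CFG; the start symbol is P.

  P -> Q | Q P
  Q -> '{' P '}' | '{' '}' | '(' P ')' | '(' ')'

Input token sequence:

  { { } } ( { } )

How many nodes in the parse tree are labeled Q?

[P [Q { [P [Q { }]] }] [P [Q ( [P [Q { }]] )]]]

4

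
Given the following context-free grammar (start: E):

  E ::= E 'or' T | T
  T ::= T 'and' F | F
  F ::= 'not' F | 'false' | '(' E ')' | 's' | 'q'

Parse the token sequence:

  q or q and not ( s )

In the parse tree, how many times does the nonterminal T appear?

4

[E [E [T [F q]]] or [T [T [F q]] and [F not [F ( [E [T [F s]]] )]]]]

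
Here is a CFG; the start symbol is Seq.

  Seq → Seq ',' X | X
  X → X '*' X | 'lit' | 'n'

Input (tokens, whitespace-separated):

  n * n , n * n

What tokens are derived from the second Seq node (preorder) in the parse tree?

[Seq [Seq [X [X n] * [X n]]] , [X [X n] * [X n]]]

n * n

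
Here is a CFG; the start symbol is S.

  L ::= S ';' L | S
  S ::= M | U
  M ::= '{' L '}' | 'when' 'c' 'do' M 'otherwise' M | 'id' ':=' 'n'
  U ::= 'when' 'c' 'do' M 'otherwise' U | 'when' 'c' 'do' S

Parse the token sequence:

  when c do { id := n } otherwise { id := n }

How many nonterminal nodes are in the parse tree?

10

[S [M when c do [M { [L [S [M id := n]]] }] otherwise [M { [L [S [M id := n]]] }]]]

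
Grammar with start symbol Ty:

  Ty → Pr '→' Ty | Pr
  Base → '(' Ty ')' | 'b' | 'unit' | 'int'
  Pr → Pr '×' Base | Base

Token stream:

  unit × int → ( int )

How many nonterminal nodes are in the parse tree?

[Ty [Pr [Pr [Base unit]] × [Base int]] → [Ty [Pr [Base ( [Ty [Pr [Base int]]] )]]]]

11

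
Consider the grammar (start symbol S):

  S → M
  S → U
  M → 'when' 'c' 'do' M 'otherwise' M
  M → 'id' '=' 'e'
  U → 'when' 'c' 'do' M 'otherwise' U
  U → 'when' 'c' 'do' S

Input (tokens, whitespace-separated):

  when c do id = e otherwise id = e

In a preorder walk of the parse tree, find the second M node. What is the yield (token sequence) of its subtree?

[S [M when c do [M id = e] otherwise [M id = e]]]

id = e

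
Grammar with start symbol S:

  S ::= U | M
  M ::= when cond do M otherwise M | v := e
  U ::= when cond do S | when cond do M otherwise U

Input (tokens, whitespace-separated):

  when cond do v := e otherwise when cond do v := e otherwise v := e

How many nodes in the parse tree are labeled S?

1

[S [M when cond do [M v := e] otherwise [M when cond do [M v := e] otherwise [M v := e]]]]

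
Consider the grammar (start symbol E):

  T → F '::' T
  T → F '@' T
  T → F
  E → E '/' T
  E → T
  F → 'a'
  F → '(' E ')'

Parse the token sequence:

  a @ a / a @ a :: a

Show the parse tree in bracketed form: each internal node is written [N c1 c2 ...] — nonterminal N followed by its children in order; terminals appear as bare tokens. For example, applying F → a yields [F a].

[E [E [T [F a] @ [T [F a]]]] / [T [F a] @ [T [F a] :: [T [F a]]]]]

E
E / T
T / T
F @ T / T
a @ T / T
a @ F / T
a @ a / T
a @ a / F @ T
a @ a / a @ T
a @ a / a @ F :: T
a @ a / a @ a :: T
a @ a / a @ a :: F
a @ a / a @ a :: a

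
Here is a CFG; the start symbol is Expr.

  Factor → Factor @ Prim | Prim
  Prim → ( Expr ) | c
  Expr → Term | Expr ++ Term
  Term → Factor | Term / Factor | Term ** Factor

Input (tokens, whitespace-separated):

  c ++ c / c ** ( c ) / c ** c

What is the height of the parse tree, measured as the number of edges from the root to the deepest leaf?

[Expr [Expr [Term [Factor [Prim c]]]] ++ [Term [Term [Term [Term [Term [Factor [Prim c]]] / [Factor [Prim c]]] ** [Factor [Prim ( [Expr [Term [Factor [Prim c]]]] )]]] / [Factor [Prim c]]] ** [Factor [Prim c]]]]

10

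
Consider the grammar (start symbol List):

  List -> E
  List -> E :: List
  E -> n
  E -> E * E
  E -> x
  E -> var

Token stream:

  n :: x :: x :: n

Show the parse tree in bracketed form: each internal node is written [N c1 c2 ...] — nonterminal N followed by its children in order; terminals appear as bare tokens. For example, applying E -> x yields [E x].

[List [E n] :: [List [E x] :: [List [E x] :: [List [E n]]]]]

List
E :: List
n :: List
n :: E :: List
n :: x :: List
n :: x :: E :: List
n :: x :: x :: List
n :: x :: x :: E
n :: x :: x :: n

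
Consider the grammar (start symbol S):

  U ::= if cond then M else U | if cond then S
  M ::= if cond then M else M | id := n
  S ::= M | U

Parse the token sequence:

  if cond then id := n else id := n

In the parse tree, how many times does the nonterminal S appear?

1

[S [M if cond then [M id := n] else [M id := n]]]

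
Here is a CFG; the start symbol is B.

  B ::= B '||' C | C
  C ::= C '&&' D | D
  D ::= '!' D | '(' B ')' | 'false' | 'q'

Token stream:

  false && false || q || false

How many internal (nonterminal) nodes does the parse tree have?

[B [B [B [C [C [D false]] && [D false]]] || [C [D q]]] || [C [D false]]]

11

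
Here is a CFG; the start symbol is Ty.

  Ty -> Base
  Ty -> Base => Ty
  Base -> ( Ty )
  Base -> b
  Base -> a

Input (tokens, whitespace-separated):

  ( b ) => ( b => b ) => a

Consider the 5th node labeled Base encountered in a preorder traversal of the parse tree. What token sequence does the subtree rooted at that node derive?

[Ty [Base ( [Ty [Base b]] )] => [Ty [Base ( [Ty [Base b] => [Ty [Base b]]] )] => [Ty [Base a]]]]

b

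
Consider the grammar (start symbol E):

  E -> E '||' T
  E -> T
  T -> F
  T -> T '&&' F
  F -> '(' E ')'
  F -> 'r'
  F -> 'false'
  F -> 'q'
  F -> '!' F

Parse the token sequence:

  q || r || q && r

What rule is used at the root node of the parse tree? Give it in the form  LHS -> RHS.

[E [E [E [T [F q]]] || [T [F r]]] || [T [T [F q]] && [F r]]]

E -> E '||' T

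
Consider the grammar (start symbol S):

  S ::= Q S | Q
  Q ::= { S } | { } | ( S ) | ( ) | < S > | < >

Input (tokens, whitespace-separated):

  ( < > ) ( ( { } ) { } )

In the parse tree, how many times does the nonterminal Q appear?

6

[S [Q ( [S [Q < >]] )] [S [Q ( [S [Q ( [S [Q { }]] )] [S [Q { }]]] )]]]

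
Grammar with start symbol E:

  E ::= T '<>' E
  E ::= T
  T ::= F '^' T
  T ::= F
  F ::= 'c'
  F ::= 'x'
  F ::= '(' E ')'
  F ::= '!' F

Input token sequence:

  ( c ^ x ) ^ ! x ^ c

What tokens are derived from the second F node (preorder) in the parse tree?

c

[E [T [F ( [E [T [F c] ^ [T [F x]]]] )] ^ [T [F ! [F x]] ^ [T [F c]]]]]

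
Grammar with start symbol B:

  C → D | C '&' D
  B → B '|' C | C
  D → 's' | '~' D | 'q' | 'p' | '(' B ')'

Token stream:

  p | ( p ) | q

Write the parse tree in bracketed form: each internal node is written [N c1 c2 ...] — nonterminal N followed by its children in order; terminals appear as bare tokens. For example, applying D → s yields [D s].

B
B | C
B | C | C
C | C | C
D | C | C
p | C | C
p | D | C
p | ( B ) | C
p | ( C ) | C
p | ( D ) | C
p | ( p ) | C
p | ( p ) | D
p | ( p ) | q

[B [B [B [C [D p]]] | [C [D ( [B [C [D p]]] )]]] | [C [D q]]]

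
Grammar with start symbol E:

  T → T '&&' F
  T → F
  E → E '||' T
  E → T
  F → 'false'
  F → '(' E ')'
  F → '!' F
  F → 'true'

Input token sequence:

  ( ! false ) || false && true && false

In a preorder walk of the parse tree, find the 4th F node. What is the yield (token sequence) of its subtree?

false

[E [E [T [F ( [E [T [F ! [F false]]]] )]]] || [T [T [T [F false]] && [F true]] && [F false]]]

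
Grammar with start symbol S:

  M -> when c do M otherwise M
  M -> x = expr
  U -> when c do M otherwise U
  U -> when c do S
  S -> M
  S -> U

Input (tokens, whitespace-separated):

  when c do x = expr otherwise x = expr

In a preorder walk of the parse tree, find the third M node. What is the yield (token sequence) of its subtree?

[S [M when c do [M x = expr] otherwise [M x = expr]]]

x = expr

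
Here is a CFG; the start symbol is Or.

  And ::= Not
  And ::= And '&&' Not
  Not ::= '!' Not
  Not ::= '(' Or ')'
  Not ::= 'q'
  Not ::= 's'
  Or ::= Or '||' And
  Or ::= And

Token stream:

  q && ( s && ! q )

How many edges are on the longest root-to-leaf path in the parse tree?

[Or [And [And [Not q]] && [Not ( [Or [And [And [Not s]] && [Not ! [Not q]]]] )]]]

7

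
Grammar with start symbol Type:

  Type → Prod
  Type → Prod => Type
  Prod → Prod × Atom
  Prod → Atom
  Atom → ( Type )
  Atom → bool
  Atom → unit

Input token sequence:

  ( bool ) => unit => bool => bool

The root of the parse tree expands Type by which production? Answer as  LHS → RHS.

[Type [Prod [Atom ( [Type [Prod [Atom bool]]] )]] => [Type [Prod [Atom unit]] => [Type [Prod [Atom bool]] => [Type [Prod [Atom bool]]]]]]

Type → Prod => Type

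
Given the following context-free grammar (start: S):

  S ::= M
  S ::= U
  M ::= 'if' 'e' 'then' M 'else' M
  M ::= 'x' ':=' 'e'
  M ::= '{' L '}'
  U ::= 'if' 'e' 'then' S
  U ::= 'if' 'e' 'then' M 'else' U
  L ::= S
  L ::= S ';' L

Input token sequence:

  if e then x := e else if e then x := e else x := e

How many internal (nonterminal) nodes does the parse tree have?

6

[S [M if e then [M x := e] else [M if e then [M x := e] else [M x := e]]]]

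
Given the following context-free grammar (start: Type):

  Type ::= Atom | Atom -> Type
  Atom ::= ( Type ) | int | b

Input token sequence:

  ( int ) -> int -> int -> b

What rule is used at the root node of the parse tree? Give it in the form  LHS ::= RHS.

[Type [Atom ( [Type [Atom int]] )] -> [Type [Atom int] -> [Type [Atom int] -> [Type [Atom b]]]]]

Type ::= Atom -> Type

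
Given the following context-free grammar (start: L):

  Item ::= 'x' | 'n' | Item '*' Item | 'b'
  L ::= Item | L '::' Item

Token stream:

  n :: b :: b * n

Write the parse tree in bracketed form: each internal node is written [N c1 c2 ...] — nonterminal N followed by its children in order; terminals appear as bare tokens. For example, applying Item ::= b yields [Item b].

L
L :: Item
L :: Item :: Item
Item :: Item :: Item
n :: Item :: Item
n :: b :: Item
n :: b :: Item * Item
n :: b :: b * Item
n :: b :: b * n

[L [L [L [Item n]] :: [Item b]] :: [Item [Item b] * [Item n]]]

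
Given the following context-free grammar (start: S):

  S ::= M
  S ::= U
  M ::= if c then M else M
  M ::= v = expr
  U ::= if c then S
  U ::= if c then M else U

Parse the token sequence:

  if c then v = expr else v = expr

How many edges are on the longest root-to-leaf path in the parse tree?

3

[S [M if c then [M v = expr] else [M v = expr]]]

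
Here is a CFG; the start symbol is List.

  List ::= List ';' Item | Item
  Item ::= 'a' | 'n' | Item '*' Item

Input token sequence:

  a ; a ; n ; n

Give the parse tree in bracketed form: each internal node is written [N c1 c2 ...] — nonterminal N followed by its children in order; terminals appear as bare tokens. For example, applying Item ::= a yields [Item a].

List
List ; Item
List ; Item ; Item
List ; Item ; Item ; Item
Item ; Item ; Item ; Item
a ; Item ; Item ; Item
a ; a ; Item ; Item
a ; a ; n ; Item
a ; a ; n ; n

[List [List [List [List [Item a]] ; [Item a]] ; [Item n]] ; [Item n]]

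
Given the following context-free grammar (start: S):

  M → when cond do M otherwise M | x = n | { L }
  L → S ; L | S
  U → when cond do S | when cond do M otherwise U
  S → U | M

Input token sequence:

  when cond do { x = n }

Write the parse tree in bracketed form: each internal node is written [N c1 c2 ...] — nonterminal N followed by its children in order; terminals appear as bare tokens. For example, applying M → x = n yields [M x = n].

S
U
when cond do S
when cond do M
when cond do { L }
when cond do { S }
when cond do { M }
when cond do { x = n }

[S [U when cond do [S [M { [L [S [M x = n]]] }]]]]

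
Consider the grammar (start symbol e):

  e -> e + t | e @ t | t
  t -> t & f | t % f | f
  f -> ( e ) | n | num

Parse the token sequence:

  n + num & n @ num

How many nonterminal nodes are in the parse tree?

11

[e [e [e [t [f n]]] + [t [t [f num]] & [f n]]] @ [t [f num]]]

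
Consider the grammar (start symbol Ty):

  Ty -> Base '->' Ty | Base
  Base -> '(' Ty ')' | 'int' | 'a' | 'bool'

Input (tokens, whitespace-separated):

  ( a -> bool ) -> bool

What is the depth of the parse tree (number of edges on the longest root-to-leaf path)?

[Ty [Base ( [Ty [Base a] -> [Ty [Base bool]]] )] -> [Ty [Base bool]]]

5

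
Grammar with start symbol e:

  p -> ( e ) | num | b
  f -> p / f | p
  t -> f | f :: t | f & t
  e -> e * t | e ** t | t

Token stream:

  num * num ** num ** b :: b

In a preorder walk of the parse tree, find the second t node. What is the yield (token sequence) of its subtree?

[e [e [e [e [t [f [p num]]]] * [t [f [p num]]]] ** [t [f [p num]]]] ** [t [f [p b]] :: [t [f [p b]]]]]

num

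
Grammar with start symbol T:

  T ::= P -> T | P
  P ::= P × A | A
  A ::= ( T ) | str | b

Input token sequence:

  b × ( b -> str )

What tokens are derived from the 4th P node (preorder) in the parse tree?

str

[T [P [P [A b]] × [A ( [T [P [A b]] -> [T [P [A str]]]] )]]]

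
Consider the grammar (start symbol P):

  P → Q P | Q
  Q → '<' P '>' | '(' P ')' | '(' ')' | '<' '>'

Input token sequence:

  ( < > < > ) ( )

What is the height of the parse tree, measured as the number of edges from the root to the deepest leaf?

[P [Q ( [P [Q < >] [P [Q < >]]] )] [P [Q ( )]]]

5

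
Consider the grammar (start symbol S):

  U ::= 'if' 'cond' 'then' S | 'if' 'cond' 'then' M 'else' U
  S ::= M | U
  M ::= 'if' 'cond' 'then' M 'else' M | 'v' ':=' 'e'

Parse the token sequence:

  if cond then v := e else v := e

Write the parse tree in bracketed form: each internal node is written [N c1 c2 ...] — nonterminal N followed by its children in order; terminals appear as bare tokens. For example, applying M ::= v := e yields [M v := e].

[S [M if cond then [M v := e] else [M v := e]]]

S
M
if cond then M else M
if cond then v := e else M
if cond then v := e else v := e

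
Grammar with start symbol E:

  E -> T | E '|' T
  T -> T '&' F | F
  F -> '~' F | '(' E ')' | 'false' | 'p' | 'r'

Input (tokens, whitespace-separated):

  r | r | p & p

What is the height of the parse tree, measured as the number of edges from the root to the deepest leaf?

5

[E [E [E [T [F r]]] | [T [F r]]] | [T [T [F p]] & [F p]]]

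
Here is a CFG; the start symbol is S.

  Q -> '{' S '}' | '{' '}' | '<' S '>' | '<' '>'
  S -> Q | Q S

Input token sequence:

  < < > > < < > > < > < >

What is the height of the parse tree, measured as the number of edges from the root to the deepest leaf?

[S [Q < [S [Q < >]] >] [S [Q < [S [Q < >]] >] [S [Q < >] [S [Q < >]]]]]

5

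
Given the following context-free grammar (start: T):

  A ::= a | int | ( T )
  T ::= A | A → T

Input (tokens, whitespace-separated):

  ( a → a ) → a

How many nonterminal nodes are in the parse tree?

8

[T [A ( [T [A a] → [T [A a]]] )] → [T [A a]]]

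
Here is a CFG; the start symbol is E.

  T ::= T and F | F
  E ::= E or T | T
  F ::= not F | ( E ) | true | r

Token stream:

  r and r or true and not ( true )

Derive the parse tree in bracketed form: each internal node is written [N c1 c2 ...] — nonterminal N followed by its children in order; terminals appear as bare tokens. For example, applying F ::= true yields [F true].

[E [E [T [T [F r]] and [F r]]] or [T [T [F true]] and [F not [F ( [E [T [F true]]] )]]]]

E
E or T
T or T
T and F or T
F and F or T
r and F or T
r and r or T
r and r or T and F
r and r or F and F
r and r or true and F
r and r or true and not F
r and r or true and not ( E )
r and r or true and not ( T )
r and r or true and not ( F )
r and r or true and not ( true )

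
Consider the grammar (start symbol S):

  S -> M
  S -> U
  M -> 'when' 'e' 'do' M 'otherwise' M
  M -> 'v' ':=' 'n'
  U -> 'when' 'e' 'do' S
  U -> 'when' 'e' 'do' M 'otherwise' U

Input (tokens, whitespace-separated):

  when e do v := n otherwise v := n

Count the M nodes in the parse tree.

3

[S [M when e do [M v := n] otherwise [M v := n]]]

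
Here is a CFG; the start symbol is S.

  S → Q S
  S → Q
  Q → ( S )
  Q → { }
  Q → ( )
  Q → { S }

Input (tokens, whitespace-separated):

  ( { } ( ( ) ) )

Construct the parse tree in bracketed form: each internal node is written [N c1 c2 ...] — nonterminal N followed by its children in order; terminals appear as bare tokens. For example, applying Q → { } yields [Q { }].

[S [Q ( [S [Q { }] [S [Q ( [S [Q ( )]] )]]] )]]

S
Q
( S )
( Q S )
( { } S )
( { } Q )
( { } ( S ) )
( { } ( Q ) )
( { } ( ( ) ) )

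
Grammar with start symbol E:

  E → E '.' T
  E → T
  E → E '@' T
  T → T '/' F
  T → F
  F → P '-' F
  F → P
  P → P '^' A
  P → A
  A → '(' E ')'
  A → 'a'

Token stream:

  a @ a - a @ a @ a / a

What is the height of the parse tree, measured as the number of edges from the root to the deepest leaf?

[E [E [E [E [T [F [P [A a]]]]] @ [T [F [P [A a]] - [F [P [A a]]]]]] @ [T [F [P [A a]]]]] @ [T [T [F [P [A a]]]] / [F [P [A a]]]]]

8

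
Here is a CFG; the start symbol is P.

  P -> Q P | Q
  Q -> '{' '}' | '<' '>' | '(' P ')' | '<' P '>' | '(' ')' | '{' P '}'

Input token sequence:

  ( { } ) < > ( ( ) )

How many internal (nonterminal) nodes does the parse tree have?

10

[P [Q ( [P [Q { }]] )] [P [Q < >] [P [Q ( [P [Q ( )]] )]]]]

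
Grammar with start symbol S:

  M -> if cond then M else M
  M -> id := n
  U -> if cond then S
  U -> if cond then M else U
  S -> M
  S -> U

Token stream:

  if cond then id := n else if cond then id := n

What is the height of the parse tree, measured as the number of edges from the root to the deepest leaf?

5

[S [U if cond then [M id := n] else [U if cond then [S [M id := n]]]]]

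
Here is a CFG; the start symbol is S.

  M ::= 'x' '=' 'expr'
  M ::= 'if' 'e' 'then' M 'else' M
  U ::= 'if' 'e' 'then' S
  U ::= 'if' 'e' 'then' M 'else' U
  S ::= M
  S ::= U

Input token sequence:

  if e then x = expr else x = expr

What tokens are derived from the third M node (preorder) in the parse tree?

x = expr

[S [M if e then [M x = expr] else [M x = expr]]]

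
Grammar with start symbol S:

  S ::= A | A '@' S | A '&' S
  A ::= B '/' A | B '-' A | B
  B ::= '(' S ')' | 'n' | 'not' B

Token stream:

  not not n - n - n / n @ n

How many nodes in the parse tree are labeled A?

[S [A [B not [B not [B n]]] - [A [B n] - [A [B n] / [A [B n]]]]] @ [S [A [B n]]]]

5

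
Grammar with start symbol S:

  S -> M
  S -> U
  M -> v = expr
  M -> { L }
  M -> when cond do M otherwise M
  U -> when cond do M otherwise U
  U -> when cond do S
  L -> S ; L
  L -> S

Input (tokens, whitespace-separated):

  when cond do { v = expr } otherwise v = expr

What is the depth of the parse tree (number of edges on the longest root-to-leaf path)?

6

[S [M when cond do [M { [L [S [M v = expr]]] }] otherwise [M v = expr]]]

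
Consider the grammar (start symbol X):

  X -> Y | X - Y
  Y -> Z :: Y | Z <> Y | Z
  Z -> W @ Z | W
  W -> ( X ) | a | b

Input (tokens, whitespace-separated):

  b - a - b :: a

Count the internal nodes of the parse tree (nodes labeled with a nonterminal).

[X [X [X [Y [Z [W b]]]] - [Y [Z [W a]]]] - [Y [Z [W b]] :: [Y [Z [W a]]]]]

15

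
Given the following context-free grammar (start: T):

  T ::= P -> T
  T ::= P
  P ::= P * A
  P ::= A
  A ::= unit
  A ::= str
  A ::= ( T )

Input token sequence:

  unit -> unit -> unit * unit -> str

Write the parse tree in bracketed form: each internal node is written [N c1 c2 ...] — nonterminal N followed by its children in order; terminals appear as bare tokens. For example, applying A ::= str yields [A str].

[T [P [A unit]] -> [T [P [A unit]] -> [T [P [P [A unit]] * [A unit]] -> [T [P [A str]]]]]]

T
P -> T
A -> T
unit -> T
unit -> P -> T
unit -> A -> T
unit -> unit -> T
unit -> unit -> P -> T
unit -> unit -> P * A -> T
unit -> unit -> A * A -> T
unit -> unit -> unit * A -> T
unit -> unit -> unit * unit -> T
unit -> unit -> unit * unit -> P
unit -> unit -> unit * unit -> A
unit -> unit -> unit * unit -> str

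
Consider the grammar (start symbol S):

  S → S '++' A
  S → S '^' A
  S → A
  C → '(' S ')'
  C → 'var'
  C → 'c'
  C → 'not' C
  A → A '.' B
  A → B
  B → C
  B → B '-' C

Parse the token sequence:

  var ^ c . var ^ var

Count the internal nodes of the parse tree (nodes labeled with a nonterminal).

15

[S [S [S [A [B [C var]]]] ^ [A [A [B [C c]]] . [B [C var]]]] ^ [A [B [C var]]]]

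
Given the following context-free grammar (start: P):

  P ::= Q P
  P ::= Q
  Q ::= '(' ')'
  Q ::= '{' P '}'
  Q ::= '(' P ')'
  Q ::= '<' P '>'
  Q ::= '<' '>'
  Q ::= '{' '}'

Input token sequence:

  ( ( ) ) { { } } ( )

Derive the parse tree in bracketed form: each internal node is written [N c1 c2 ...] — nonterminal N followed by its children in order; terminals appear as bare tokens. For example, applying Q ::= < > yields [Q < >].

[P [Q ( [P [Q ( )]] )] [P [Q { [P [Q { }]] }] [P [Q ( )]]]]

P
Q P
( P ) P
( Q ) P
( ( ) ) P
( ( ) ) Q P
( ( ) ) { P } P
( ( ) ) { Q } P
( ( ) ) { { } } P
( ( ) ) { { } } Q
( ( ) ) { { } } ( )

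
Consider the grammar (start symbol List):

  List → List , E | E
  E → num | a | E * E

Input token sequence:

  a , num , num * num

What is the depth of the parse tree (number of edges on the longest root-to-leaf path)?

4

[List [List [List [E a]] , [E num]] , [E [E num] * [E num]]]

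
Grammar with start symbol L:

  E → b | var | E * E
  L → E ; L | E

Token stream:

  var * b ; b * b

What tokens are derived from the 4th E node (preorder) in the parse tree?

b * b

[L [E [E var] * [E b]] ; [L [E [E b] * [E b]]]]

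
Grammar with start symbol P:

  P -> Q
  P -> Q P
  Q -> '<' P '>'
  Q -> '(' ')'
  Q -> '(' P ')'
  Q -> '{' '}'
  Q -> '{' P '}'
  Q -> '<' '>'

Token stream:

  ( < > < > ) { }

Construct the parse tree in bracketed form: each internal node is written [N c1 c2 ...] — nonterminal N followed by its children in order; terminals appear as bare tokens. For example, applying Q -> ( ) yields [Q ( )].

P
Q P
( P ) P
( Q P ) P
( < > P ) P
( < > Q ) P
( < > < > ) P
( < > < > ) Q
( < > < > ) { }

[P [Q ( [P [Q < >] [P [Q < >]]] )] [P [Q { }]]]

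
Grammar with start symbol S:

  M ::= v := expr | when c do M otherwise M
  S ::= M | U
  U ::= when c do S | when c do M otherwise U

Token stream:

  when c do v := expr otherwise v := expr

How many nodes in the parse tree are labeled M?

[S [M when c do [M v := expr] otherwise [M v := expr]]]

3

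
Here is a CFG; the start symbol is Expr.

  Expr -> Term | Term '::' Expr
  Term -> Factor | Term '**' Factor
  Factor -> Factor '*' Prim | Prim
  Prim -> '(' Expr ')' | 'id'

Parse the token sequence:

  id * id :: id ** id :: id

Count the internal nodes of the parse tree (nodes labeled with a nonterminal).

17

[Expr [Term [Factor [Factor [Prim id]] * [Prim id]]] :: [Expr [Term [Term [Factor [Prim id]]] ** [Factor [Prim id]]] :: [Expr [Term [Factor [Prim id]]]]]]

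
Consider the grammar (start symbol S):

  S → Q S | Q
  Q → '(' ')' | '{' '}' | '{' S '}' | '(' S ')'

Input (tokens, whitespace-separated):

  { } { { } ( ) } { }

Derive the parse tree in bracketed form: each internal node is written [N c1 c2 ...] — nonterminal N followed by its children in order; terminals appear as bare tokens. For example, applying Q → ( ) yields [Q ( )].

S
Q S
{ } S
{ } Q S
{ } { S } S
{ } { Q S } S
{ } { { } S } S
{ } { { } Q } S
{ } { { } ( ) } S
{ } { { } ( ) } Q
{ } { { } ( ) } { }

[S [Q { }] [S [Q { [S [Q { }] [S [Q ( )]]] }] [S [Q { }]]]]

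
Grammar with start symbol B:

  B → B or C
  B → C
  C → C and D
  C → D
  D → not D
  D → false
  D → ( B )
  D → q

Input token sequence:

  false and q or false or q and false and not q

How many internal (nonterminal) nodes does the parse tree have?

16

[B [B [B [C [C [D false]] and [D q]]] or [C [D false]]] or [C [C [C [D q]] and [D false]] and [D not [D q]]]]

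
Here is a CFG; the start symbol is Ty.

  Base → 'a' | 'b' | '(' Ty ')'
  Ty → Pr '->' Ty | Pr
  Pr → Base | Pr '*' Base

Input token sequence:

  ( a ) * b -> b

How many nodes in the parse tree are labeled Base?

4

[Ty [Pr [Pr [Base ( [Ty [Pr [Base a]]] )]] * [Base b]] -> [Ty [Pr [Base b]]]]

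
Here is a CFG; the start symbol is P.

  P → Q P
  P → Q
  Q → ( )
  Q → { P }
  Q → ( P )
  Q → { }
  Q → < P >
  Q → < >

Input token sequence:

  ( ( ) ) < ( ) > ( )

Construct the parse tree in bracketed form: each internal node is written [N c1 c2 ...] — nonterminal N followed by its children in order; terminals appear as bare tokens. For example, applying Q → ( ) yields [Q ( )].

[P [Q ( [P [Q ( )]] )] [P [Q < [P [Q ( )]] >] [P [Q ( )]]]]

P
Q P
( P ) P
( Q ) P
( ( ) ) P
( ( ) ) Q P
( ( ) ) < P > P
( ( ) ) < Q > P
( ( ) ) < ( ) > P
( ( ) ) < ( ) > Q
( ( ) ) < ( ) > ( )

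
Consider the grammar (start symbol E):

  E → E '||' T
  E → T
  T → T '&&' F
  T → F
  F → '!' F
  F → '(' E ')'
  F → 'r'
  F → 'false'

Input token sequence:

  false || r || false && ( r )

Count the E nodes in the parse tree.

4

[E [E [E [T [F false]]] || [T [F r]]] || [T [T [F false]] && [F ( [E [T [F r]]] )]]]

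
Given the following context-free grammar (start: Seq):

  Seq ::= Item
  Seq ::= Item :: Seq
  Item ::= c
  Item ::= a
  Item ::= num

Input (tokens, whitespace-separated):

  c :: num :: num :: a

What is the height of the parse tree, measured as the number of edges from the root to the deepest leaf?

5

[Seq [Item c] :: [Seq [Item num] :: [Seq [Item num] :: [Seq [Item a]]]]]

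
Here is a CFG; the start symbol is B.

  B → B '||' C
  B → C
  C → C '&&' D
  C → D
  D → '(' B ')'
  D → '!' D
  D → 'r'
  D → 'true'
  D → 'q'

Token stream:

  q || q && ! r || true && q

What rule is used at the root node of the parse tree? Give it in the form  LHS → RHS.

[B [B [B [C [D q]]] || [C [C [D q]] && [D ! [D r]]]] || [C [C [D true]] && [D q]]]

B → B '||' C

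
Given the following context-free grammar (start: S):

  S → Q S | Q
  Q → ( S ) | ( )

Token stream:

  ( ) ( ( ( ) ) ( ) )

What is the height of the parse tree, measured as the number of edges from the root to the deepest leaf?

7

[S [Q ( )] [S [Q ( [S [Q ( [S [Q ( )]] )] [S [Q ( )]]] )]]]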